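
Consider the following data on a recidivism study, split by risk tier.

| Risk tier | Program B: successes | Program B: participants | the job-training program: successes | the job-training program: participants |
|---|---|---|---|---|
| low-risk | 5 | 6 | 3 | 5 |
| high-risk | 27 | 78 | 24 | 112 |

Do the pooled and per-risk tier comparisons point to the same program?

Low-risk: Program B 5/6 = 83.3%, the job-training program 3/5 = 60.0% → Program B
High-risk: Program B 27/78 = 34.6%, the job-training program 24/112 = 21.4% → Program B
Overall: Program B 32/84 = 38.1%, the job-training program 27/117 = 23.1% → Program B
Program B wins overall and in every risk group — no reversal.

Yes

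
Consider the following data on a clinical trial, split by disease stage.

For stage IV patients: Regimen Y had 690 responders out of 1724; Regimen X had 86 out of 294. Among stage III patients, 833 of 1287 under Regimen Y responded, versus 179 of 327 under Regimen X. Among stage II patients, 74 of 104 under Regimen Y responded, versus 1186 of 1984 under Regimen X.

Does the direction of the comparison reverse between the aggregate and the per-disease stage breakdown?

Yes

Stage IV: Regimen Y 690/1724 = 40.0%, Regimen X 86/294 = 29.3% → Regimen Y
Stage III: Regimen Y 833/1287 = 64.7%, Regimen X 179/327 = 54.7% → Regimen Y
Stage II: Regimen Y 74/104 = 71.2%, Regimen X 1186/1984 = 59.8% → Regimen Y
Overall: Regimen Y 1597/3115 = 51.3%, Regimen X 1451/2605 = 55.7% → Regimen X
Regimen Y wins each disease group but Regimen X wins overall — the comparison reverses. Regimen Y's patients skew toward stage IV, which has a lower base rate.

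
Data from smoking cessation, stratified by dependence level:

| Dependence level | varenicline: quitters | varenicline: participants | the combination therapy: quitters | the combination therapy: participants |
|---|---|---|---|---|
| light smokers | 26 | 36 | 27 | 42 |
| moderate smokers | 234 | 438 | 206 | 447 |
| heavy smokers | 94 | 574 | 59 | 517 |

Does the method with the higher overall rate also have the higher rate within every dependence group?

Light smokers: varenicline 26/36 = 72.2%, the combination therapy 27/42 = 64.3% → varenicline
Moderate smokers: varenicline 234/438 = 53.4%, the combination therapy 206/447 = 46.1% → varenicline
Heavy smokers: varenicline 94/574 = 16.4%, the combination therapy 59/517 = 11.4% → varenicline
Overall: varenicline 354/1048 = 33.8%, the combination therapy 292/1006 = 29.0% → varenicline
Varenicline wins overall and in every dependence group — no reversal.

Yes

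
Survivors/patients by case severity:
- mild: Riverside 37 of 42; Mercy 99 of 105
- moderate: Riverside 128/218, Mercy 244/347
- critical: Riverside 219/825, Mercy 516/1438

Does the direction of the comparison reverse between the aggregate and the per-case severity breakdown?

No

Mild: Riverside 37/42 = 88.1%, Mercy 99/105 = 94.3% → Mercy
Moderate: Riverside 128/218 = 58.7%, Mercy 244/347 = 70.3% → Mercy
Critical: Riverside 219/825 = 26.5%, Mercy 516/1438 = 35.9% → Mercy
Overall: Riverside 384/1085 = 35.4%, Mercy 859/1890 = 45.4% → Mercy
Mercy wins overall and in every case group — no reversal.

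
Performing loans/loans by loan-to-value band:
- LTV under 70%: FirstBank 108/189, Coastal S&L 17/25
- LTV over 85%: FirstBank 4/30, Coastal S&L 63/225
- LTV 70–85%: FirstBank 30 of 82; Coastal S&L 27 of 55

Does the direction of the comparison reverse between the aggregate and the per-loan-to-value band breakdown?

LTV under 70%: FirstBank 108/189 = 57.1%, Coastal S&L 17/25 = 68.0% → Coastal S&L
LTV over 85%: FirstBank 4/30 = 13.3%, Coastal S&L 63/225 = 28.0% → Coastal S&L
LTV 70–85%: FirstBank 30/82 = 36.6%, Coastal S&L 27/55 = 49.1% → Coastal S&L
Overall: FirstBank 142/301 = 47.2%, Coastal S&L 107/305 = 35.1% → FirstBank
Coastal S&L wins each loan-to-value group but FirstBank wins overall — the comparison reverses. Coastal S&L's loans skew toward LTV over 85%, which has a lower base rate.

Yes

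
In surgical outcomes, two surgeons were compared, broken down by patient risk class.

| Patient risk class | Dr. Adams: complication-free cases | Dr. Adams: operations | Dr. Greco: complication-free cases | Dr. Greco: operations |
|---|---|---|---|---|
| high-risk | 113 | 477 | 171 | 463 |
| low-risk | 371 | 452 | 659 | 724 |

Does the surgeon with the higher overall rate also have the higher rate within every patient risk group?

Yes

High-risk: Dr. Adams 113/477 = 23.7%, Dr. Greco 171/463 = 36.9% → Dr. Greco
Low-risk: Dr. Adams 371/452 = 82.1%, Dr. Greco 659/724 = 91.0% → Dr. Greco
Overall: Dr. Adams 484/929 = 52.1%, Dr. Greco 830/1187 = 69.9% → Dr. Greco
Dr. Greco wins overall and in every patient risk group — no reversal.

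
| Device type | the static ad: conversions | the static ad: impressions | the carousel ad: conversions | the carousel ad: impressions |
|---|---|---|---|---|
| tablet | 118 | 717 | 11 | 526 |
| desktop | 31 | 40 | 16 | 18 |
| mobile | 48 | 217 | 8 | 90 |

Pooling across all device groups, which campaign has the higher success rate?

the static ad

Tablet: the static ad 118/717 = 16.5%, the carousel ad 11/526 = 2.1% → the static ad
Desktop: the static ad 31/40 = 77.5%, the carousel ad 16/18 = 88.9% → the carousel ad
Mobile: the static ad 48/217 = 22.1%, the carousel ad 8/90 = 8.9% → the static ad
Overall: the static ad 197/974 = 20.2%, the carousel ad 35/634 = 5.5% → the static ad
(Neither sweeps every device group, but the static ad has the higher pooled rate.)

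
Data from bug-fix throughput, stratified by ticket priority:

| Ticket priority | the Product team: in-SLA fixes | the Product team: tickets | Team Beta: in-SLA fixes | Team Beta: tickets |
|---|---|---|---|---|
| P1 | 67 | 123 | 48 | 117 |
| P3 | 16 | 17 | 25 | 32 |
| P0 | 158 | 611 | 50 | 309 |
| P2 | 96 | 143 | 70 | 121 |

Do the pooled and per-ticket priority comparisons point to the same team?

Yes

P1: the Product team 67/123 = 54.5%, Team Beta 48/117 = 41.0% → the Product team
P3: the Product team 16/17 = 94.1%, Team Beta 25/32 = 78.1% → the Product team
P0: the Product team 158/611 = 25.9%, Team Beta 50/309 = 16.2% → the Product team
P2: the Product team 96/143 = 67.1%, Team Beta 70/121 = 57.9% → the Product team
Overall: the Product team 337/894 = 37.7%, Team Beta 193/579 = 33.3% → the Product team
The Product team wins overall and in every ticket group — no reversal.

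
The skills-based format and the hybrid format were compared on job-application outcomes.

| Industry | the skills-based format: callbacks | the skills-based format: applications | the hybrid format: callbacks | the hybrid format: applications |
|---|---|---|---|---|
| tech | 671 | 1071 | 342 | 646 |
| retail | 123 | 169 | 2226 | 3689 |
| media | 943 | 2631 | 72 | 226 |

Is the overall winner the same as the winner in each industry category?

No

Tech: the skills-based format 671/1071 = 62.7%, the hybrid format 342/646 = 52.9% → the skills-based format
Retail: the skills-based format 123/169 = 72.8%, the hybrid format 2226/3689 = 60.3% → the skills-based format
Media: the skills-based format 943/2631 = 35.8%, the hybrid format 72/226 = 31.9% → the skills-based format
Overall: the skills-based format 1737/3871 = 44.9%, the hybrid format 2640/4561 = 57.9% → the hybrid format
The skills-based format wins each industry group but the hybrid format wins overall — the comparison reverses. The skills-based format's applications skew toward media, which has a lower base rate.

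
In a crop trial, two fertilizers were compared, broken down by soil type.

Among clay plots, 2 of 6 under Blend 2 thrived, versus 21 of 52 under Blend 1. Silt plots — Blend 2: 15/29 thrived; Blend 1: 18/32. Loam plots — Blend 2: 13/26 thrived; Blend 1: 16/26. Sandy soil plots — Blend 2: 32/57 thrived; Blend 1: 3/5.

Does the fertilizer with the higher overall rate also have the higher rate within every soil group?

No

Clay: Blend 2 2/6 = 33.3%, Blend 1 21/52 = 40.4% → Blend 1
Silt: Blend 2 15/29 = 51.7%, Blend 1 18/32 = 56.2% → Blend 1
Loam: Blend 2 13/26 = 50.0%, Blend 1 16/26 = 61.5% → Blend 1
Sandy soil: Blend 2 32/57 = 56.1%, Blend 1 3/5 = 60.0% → Blend 1
Overall: Blend 2 62/118 = 52.5%, Blend 1 58/115 = 50.4% → Blend 2
Blend 1 wins each soil group but Blend 2 wins overall — the comparison reverses. Blend 1's plots skew toward clay, which has a lower base rate.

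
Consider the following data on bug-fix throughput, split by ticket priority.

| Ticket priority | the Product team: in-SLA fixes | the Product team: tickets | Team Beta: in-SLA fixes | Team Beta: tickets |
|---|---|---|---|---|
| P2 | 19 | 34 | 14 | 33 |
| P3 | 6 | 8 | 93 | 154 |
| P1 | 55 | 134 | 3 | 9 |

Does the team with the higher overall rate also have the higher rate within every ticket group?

No

P2: the Product team 19/34 = 55.9%, Team Beta 14/33 = 42.4% → the Product team
P3: the Product team 6/8 = 75.0%, Team Beta 93/154 = 60.4% → the Product team
P1: the Product team 55/134 = 41.0%, Team Beta 3/9 = 33.3% → the Product team
Overall: the Product team 80/176 = 45.5%, Team Beta 110/196 = 56.1% → Team Beta
The Product team wins each ticket group but Team Beta wins overall — the comparison reverses. The Product team's tickets skew toward P1, which has a lower base rate.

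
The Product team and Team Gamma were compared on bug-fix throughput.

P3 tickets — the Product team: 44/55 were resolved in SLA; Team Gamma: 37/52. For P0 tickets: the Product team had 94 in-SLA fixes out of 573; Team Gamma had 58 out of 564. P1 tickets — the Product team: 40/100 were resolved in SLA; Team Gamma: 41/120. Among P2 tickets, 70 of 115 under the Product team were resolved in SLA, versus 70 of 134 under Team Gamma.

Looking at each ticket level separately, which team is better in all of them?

the Product team

P3: the Product team 44/55 = 80.0%, Team Gamma 37/52 = 71.2% → the Product team
P0: the Product team 94/573 = 16.4%, Team Gamma 58/564 = 10.3% → the Product team
P1: the Product team 40/100 = 40.0%, Team Gamma 41/120 = 34.2% → the Product team
P2: the Product team 70/115 = 60.9%, Team Gamma 70/134 = 52.2% → the Product team
The Product team has the higher rate in all 4 groups.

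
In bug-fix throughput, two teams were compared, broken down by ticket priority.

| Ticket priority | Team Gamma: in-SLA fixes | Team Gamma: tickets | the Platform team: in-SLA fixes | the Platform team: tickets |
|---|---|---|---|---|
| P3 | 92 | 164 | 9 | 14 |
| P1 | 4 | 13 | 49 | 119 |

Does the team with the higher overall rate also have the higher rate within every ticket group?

P3: Team Gamma 92/164 = 56.1%, the Platform team 9/14 = 64.3% → the Platform team
P1: Team Gamma 4/13 = 30.8%, the Platform team 49/119 = 41.2% → the Platform team
Overall: Team Gamma 96/177 = 54.2%, the Platform team 58/133 = 43.6% → Team Gamma
The Platform team wins each ticket group but Team Gamma wins overall — the comparison reverses. The Platform team's tickets skew toward P1, which has a lower base rate.

No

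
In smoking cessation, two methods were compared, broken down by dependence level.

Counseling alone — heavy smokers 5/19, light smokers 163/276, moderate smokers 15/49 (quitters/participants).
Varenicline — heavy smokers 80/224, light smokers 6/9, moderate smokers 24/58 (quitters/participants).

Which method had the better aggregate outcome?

counseling alone

Heavy smokers: counseling alone 5/19 = 26.3%, varenicline 80/224 = 35.7% → varenicline
Light smokers: counseling alone 163/276 = 59.1%, varenicline 6/9 = 66.7% → varenicline
Moderate smokers: counseling alone 15/49 = 30.6%, varenicline 24/58 = 41.4% → varenicline
Overall: counseling alone 183/344 = 53.2%, varenicline 110/291 = 37.8% → counseling alone
(Varenicline wins every dependence group but counseling alone wins overall — varenicline's participants skew toward the low-rate heavy smokers group.)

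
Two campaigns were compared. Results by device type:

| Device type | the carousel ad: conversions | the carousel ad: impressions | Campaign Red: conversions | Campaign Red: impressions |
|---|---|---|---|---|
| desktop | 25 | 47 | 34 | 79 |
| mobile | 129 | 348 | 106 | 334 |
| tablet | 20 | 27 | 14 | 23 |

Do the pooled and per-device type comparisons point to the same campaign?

Yes

Desktop: the carousel ad 25/47 = 53.2%, Campaign Red 34/79 = 43.0% → the carousel ad
Mobile: the carousel ad 129/348 = 37.1%, Campaign Red 106/334 = 31.7% → the carousel ad
Tablet: the carousel ad 20/27 = 74.1%, Campaign Red 14/23 = 60.9% → the carousel ad
Overall: the carousel ad 174/422 = 41.2%, Campaign Red 154/436 = 35.3% → the carousel ad
The carousel ad wins overall and in every device group — no reversal.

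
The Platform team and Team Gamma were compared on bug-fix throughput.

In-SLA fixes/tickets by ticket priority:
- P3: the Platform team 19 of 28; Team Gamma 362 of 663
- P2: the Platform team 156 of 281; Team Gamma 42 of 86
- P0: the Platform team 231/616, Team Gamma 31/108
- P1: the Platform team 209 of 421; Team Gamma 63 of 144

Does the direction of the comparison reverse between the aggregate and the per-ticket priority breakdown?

Yes

P3: the Platform team 19/28 = 67.9%, Team Gamma 362/663 = 54.6% → the Platform team
P2: the Platform team 156/281 = 55.5%, Team Gamma 42/86 = 48.8% → the Platform team
P0: the Platform team 231/616 = 37.5%, Team Gamma 31/108 = 28.7% → the Platform team
P1: the Platform team 209/421 = 49.6%, Team Gamma 63/144 = 43.8% → the Platform team
Overall: the Platform team 615/1346 = 45.7%, Team Gamma 498/1001 = 49.8% → Team Gamma
The Platform team wins each ticket group but Team Gamma wins overall — the comparison reverses. The Platform team's tickets skew toward P0, which has a lower base rate.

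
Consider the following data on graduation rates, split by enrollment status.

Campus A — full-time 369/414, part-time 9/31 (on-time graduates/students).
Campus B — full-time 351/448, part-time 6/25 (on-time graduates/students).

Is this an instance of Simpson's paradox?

Full-time: Campus A 369/414 = 89.1%, Campus B 351/448 = 78.3% → Campus A
Part-time: Campus A 9/31 = 29.0%, Campus B 6/25 = 24.0% → Campus A
Overall: Campus A 378/445 = 84.9%, Campus B 357/473 = 75.5% → Campus A
Campus A wins overall and in every enrollment group — no reversal.

No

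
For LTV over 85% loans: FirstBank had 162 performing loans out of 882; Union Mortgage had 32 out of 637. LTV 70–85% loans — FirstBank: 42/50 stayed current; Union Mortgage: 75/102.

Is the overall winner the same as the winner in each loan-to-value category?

LTV over 85%: FirstBank 162/882 = 18.4%, Union Mortgage 32/637 = 5.0% → FirstBank
LTV 70–85%: FirstBank 42/50 = 84.0%, Union Mortgage 75/102 = 73.5% → FirstBank
Overall: FirstBank 204/932 = 21.9%, Union Mortgage 107/739 = 14.5% → FirstBank
FirstBank wins overall and in every loan-to-value group — no reversal.

Yes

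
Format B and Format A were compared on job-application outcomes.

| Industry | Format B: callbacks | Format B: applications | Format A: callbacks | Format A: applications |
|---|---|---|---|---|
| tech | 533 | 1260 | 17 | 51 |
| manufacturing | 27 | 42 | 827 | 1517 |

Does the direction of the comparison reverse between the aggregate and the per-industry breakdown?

Yes

Tech: Format B 533/1260 = 42.3%, Format A 17/51 = 33.3% → Format B
Manufacturing: Format B 27/42 = 64.3%, Format A 827/1517 = 54.5% → Format B
Overall: Format B 560/1302 = 43.0%, Format A 844/1568 = 53.8% → Format A
Format B wins each industry group but Format A wins overall — the comparison reverses. Format B's applications skew toward tech, which has a lower base rate.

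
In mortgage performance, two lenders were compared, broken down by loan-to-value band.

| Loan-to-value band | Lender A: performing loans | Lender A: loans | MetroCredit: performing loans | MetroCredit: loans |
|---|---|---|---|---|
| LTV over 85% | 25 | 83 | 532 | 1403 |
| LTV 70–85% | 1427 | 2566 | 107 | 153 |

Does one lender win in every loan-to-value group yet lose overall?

Yes

LTV over 85%: Lender A 25/83 = 30.1%, MetroCredit 532/1403 = 37.9% → MetroCredit
LTV 70–85%: Lender A 1427/2566 = 55.6%, MetroCredit 107/153 = 69.9% → MetroCredit
Overall: Lender A 1452/2649 = 54.8%, MetroCredit 639/1556 = 41.1% → Lender A
MetroCredit wins each loan-to-value group but Lender A wins overall — the comparison reverses. MetroCredit's loans skew toward LTV over 85%, which has a lower base rate.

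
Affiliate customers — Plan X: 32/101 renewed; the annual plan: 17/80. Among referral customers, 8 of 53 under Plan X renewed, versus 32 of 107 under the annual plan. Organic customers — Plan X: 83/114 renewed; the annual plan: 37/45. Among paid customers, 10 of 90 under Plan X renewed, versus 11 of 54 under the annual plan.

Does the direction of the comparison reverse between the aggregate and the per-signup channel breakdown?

No

Affiliate: Plan X 32/101 = 31.7%, the annual plan 17/80 = 21.2% → Plan X
Referral: Plan X 8/53 = 15.1%, the annual plan 32/107 = 29.9% → the annual plan
Organic: Plan X 83/114 = 72.8%, the annual plan 37/45 = 82.2% → the annual plan
Paid: Plan X 10/90 = 11.1%, the annual plan 11/54 = 20.4% → the annual plan
Overall: Plan X 133/358 = 37.2%, the annual plan 97/286 = 33.9% → Plan X
Neither sweeps: Plan X wins 1 of 4 groups, the annual plan wins 3. Plan X wins overall but not every group — no Simpson reversal.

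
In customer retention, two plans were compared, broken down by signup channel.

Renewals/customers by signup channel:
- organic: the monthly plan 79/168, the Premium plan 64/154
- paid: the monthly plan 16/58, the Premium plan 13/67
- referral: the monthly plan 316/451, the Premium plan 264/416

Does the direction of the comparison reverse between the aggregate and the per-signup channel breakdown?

No

Organic: the monthly plan 79/168 = 47.0%, the Premium plan 64/154 = 41.6% → the monthly plan
Paid: the monthly plan 16/58 = 27.6%, the Premium plan 13/67 = 19.4% → the monthly plan
Referral: the monthly plan 316/451 = 70.1%, the Premium plan 264/416 = 63.5% → the monthly plan
Overall: the monthly plan 411/677 = 60.7%, the Premium plan 341/637 = 53.5% → the monthly plan
The monthly plan wins overall and in every signup group — no reversal.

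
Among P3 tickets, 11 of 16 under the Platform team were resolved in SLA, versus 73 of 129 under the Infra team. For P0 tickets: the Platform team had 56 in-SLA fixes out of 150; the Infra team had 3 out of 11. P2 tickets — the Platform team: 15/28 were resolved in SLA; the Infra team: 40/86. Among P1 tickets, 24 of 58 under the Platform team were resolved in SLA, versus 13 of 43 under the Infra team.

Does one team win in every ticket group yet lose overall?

P3: the Platform team 11/16 = 68.8%, the Infra team 73/129 = 56.6% → the Platform team
P0: the Platform team 56/150 = 37.3%, the Infra team 3/11 = 27.3% → the Platform team
P2: the Platform team 15/28 = 53.6%, the Infra team 40/86 = 46.5% → the Platform team
P1: the Platform team 24/58 = 41.4%, the Infra team 13/43 = 30.2% → the Platform team
Overall: the Platform team 106/252 = 42.1%, the Infra team 129/269 = 48.0% → the Infra team
The Platform team wins each ticket group but the Infra team wins overall — the comparison reverses. The Platform team's tickets skew toward P0, which has a lower base rate.

Yes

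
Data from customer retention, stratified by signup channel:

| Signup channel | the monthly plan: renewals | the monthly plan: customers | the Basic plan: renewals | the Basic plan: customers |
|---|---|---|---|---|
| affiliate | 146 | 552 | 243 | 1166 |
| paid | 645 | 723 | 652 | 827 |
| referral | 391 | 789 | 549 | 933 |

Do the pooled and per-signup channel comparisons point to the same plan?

No

Affiliate: the monthly plan 146/552 = 26.4%, the Basic plan 243/1166 = 20.8% → the monthly plan
Paid: the monthly plan 645/723 = 89.2%, the Basic plan 652/827 = 78.8% → the monthly plan
Referral: the monthly plan 391/789 = 49.6%, the Basic plan 549/933 = 58.8% → the Basic plan
Overall: the monthly plan 1182/2064 = 57.3%, the Basic plan 1444/2926 = 49.4% → the monthly plan
Neither sweeps: the monthly plan wins 2 of 3 groups, the Basic plan wins 1. The monthly plan wins overall but not every group — no Simpson reversal.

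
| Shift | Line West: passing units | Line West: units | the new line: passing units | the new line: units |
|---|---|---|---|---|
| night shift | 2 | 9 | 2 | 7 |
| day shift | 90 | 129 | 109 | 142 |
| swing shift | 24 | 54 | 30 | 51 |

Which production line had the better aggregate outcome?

Night shift: Line West 2/9 = 22.2%, the new line 2/7 = 28.6% → the new line
Day shift: Line West 90/129 = 69.8%, the new line 109/142 = 76.8% → the new line
Swing shift: Line West 24/54 = 44.4%, the new line 30/51 = 58.8% → the new line
Overall: Line West 116/192 = 60.4%, the new line 141/200 = 70.5% → the new line

the new line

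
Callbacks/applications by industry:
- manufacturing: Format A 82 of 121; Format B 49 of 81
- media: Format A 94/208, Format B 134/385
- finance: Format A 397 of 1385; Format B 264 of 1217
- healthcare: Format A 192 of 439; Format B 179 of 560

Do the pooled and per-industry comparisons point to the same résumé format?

Manufacturing: Format A 82/121 = 67.8%, Format B 49/81 = 60.5% → Format A
Media: Format A 94/208 = 45.2%, Format B 134/385 = 34.8% → Format A
Finance: Format A 397/1385 = 28.7%, Format B 264/1217 = 21.7% → Format A
Healthcare: Format A 192/439 = 43.7%, Format B 179/560 = 32.0% → Format A
Overall: Format A 765/2153 = 35.5%, Format B 626/2243 = 27.9% → Format A
Format A wins overall and in every industry group — no reversal.

Yes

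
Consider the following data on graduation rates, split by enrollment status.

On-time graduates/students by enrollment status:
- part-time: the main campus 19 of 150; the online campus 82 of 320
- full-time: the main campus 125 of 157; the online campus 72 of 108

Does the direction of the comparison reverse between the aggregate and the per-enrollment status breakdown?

No

Part-time: the main campus 19/150 = 12.7%, the online campus 82/320 = 25.6% → the online campus
Full-time: the main campus 125/157 = 79.6%, the online campus 72/108 = 66.7% → the main campus
Overall: the main campus 144/307 = 46.9%, the online campus 154/428 = 36.0% → the main campus
Neither sweeps: the main campus wins 1 of 2 groups, the online campus wins 1. The main campus wins overall but not every group — no Simpson reversal.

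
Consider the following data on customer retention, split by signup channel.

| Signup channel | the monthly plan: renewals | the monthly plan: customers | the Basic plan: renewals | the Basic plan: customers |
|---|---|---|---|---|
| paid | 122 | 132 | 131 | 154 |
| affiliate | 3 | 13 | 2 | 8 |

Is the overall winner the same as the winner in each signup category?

Paid: the monthly plan 122/132 = 92.4%, the Basic plan 131/154 = 85.1% → the monthly plan
Affiliate: the monthly plan 3/13 = 23.1%, the Basic plan 2/8 = 25.0% → the Basic plan
Overall: the monthly plan 125/145 = 86.2%, the Basic plan 133/162 = 82.1% → the monthly plan
Neither sweeps: the monthly plan wins 1 of 2 groups, the Basic plan wins 1. The monthly plan wins overall but not every group — no Simpson reversal.

No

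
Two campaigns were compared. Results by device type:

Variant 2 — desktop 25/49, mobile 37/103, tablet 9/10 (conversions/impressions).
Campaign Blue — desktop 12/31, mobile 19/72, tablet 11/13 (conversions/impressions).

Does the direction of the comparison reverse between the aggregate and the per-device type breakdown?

No

Desktop: Variant 2 25/49 = 51.0%, Campaign Blue 12/31 = 38.7% → Variant 2
Mobile: Variant 2 37/103 = 35.9%, Campaign Blue 19/72 = 26.4% → Variant 2
Tablet: Variant 2 9/10 = 90.0%, Campaign Blue 11/13 = 84.6% → Variant 2
Overall: Variant 2 71/162 = 43.8%, Campaign Blue 42/116 = 36.2% → Variant 2
Variant 2 wins overall and in every device group — no reversal.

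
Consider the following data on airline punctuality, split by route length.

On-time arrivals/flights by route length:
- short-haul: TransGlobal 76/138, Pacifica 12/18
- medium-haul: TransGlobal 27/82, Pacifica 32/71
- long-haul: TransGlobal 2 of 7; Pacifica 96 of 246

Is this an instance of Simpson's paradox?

Short-haul: TransGlobal 76/138 = 55.1%, Pacifica 12/18 = 66.7% → Pacifica
Medium-haul: TransGlobal 27/82 = 32.9%, Pacifica 32/71 = 45.1% → Pacifica
Long-haul: TransGlobal 2/7 = 28.6%, Pacifica 96/246 = 39.0% → Pacifica
Overall: TransGlobal 105/227 = 46.3%, Pacifica 140/335 = 41.8% → TransGlobal
Pacifica wins each route group but TransGlobal wins overall — the comparison reverses. Pacifica's flights skew toward long-haul, which has a lower base rate.

Yes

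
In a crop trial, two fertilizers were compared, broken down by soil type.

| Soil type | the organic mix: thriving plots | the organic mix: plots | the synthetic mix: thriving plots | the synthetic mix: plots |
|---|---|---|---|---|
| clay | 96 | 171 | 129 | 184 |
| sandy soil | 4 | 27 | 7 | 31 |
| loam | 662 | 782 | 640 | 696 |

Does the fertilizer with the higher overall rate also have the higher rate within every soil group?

Yes

Clay: the organic mix 96/171 = 56.1%, the synthetic mix 129/184 = 70.1% → the synthetic mix
Sandy soil: the organic mix 4/27 = 14.8%, the synthetic mix 7/31 = 22.6% → the synthetic mix
Loam: the organic mix 662/782 = 84.7%, the synthetic mix 640/696 = 92.0% → the synthetic mix
Overall: the organic mix 762/980 = 77.8%, the synthetic mix 776/911 = 85.2% → the synthetic mix
The synthetic mix wins overall and in every soil group — no reversal.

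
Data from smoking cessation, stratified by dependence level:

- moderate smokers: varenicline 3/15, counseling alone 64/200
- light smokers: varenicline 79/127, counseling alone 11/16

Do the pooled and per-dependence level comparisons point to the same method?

No

Moderate smokers: varenicline 3/15 = 20.0%, counseling alone 64/200 = 32.0% → counseling alone
Light smokers: varenicline 79/127 = 62.2%, counseling alone 11/16 = 68.8% → counseling alone
Overall: varenicline 82/142 = 57.7%, counseling alone 75/216 = 34.7% → varenicline
Counseling alone wins each dependence group but varenicline wins overall — the comparison reverses. Counseling alone's participants skew toward moderate smokers, which has a lower base rate.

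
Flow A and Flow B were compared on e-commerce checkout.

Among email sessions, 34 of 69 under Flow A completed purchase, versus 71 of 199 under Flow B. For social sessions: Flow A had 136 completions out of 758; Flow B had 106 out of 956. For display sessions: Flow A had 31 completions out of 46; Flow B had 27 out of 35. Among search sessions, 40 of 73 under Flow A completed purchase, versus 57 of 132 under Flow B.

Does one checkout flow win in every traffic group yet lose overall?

Email: Flow A 34/69 = 49.3%, Flow B 71/199 = 35.7% → Flow A
Social: Flow A 136/758 = 17.9%, Flow B 106/956 = 11.1% → Flow A
Display: Flow A 31/46 = 67.4%, Flow B 27/35 = 77.1% → Flow B
Search: Flow A 40/73 = 54.8%, Flow B 57/132 = 43.2% → Flow A
Overall: Flow A 241/946 = 25.5%, Flow B 261/1322 = 19.7% → Flow A
Neither sweeps: Flow A wins 3 of 4 groups, Flow B wins 1. Flow A wins overall but not every group — no Simpson reversal.

No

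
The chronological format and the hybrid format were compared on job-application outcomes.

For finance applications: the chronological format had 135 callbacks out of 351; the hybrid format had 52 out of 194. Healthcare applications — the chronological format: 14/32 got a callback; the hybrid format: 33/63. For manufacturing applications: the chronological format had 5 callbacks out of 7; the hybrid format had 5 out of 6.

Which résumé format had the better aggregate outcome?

Finance: the chronological format 135/351 = 38.5%, the hybrid format 52/194 = 26.8% → the chronological format
Healthcare: the chronological format 14/32 = 43.8%, the hybrid format 33/63 = 52.4% → the hybrid format
Manufacturing: the chronological format 5/7 = 71.4%, the hybrid format 5/6 = 83.3% → the hybrid format
Overall: the chronological format 154/390 = 39.5%, the hybrid format 90/263 = 34.2% → the chronological format
(Neither sweeps every industry group, but the chronological format has the higher pooled rate.)

the chronological format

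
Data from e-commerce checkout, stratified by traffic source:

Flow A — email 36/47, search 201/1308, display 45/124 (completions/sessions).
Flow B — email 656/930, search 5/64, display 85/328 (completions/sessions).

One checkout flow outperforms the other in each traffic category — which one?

Flow A

Email: Flow A 36/47 = 76.6%, Flow B 656/930 = 70.5% → Flow A
Search: Flow A 201/1308 = 15.4%, Flow B 5/64 = 7.8% → Flow A
Display: Flow A 45/124 = 36.3%, Flow B 85/328 = 25.9% → Flow A
Flow A has the higher rate in all 3 groups.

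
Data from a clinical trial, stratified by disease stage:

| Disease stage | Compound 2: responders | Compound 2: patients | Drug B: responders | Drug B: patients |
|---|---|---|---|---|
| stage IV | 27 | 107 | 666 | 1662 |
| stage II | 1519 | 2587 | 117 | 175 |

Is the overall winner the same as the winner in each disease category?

No

Stage IV: Compound 2 27/107 = 25.2%, Drug B 666/1662 = 40.1% → Drug B
Stage II: Compound 2 1519/2587 = 58.7%, Drug B 117/175 = 66.9% → Drug B
Overall: Compound 2 1546/2694 = 57.4%, Drug B 783/1837 = 42.6% → Compound 2
Drug B wins each disease group but Compound 2 wins overall — the comparison reverses. Drug B's patients skew toward stage IV, which has a lower base rate.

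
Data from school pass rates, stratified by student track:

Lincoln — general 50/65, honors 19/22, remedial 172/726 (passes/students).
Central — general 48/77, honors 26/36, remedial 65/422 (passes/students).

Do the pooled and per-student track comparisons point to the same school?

Yes

General: Lincoln 50/65 = 76.9%, Central 48/77 = 62.3% → Lincoln
Honors: Lincoln 19/22 = 86.4%, Central 26/36 = 72.2% → Lincoln
Remedial: Lincoln 172/726 = 23.7%, Central 65/422 = 15.4% → Lincoln
Overall: Lincoln 241/813 = 29.6%, Central 139/535 = 26.0% → Lincoln
Lincoln wins overall and in every student group — no reversal.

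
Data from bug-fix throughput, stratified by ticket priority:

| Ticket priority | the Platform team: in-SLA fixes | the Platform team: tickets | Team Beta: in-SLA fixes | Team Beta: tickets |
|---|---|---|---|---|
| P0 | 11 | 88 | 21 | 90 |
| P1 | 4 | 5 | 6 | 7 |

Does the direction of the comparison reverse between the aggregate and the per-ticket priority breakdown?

P0: the Platform team 11/88 = 12.5%, Team Beta 21/90 = 23.3% → Team Beta
P1: the Platform team 4/5 = 80.0%, Team Beta 6/7 = 85.7% → Team Beta
Overall: the Platform team 15/93 = 16.1%, Team Beta 27/97 = 27.8% → Team Beta
Team Beta wins overall and in every ticket group — no reversal.

No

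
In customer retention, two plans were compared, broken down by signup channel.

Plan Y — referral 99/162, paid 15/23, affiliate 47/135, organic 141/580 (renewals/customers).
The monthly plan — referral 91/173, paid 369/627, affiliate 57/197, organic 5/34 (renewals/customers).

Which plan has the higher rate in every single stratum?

Plan Y

Referral: Plan Y 99/162 = 61.1%, the monthly plan 91/173 = 52.6% → Plan Y
Paid: Plan Y 15/23 = 65.2%, the monthly plan 369/627 = 58.9% → Plan Y
Affiliate: Plan Y 47/135 = 34.8%, the monthly plan 57/197 = 28.9% → Plan Y
Organic: Plan Y 141/580 = 24.3%, the monthly plan 5/34 = 14.7% → Plan Y
Plan Y has the higher rate in all 4 groups.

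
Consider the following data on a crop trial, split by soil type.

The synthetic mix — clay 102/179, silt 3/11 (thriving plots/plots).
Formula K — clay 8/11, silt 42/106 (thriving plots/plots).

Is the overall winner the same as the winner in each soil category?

Clay: the synthetic mix 102/179 = 57.0%, Formula K 8/11 = 72.7% → Formula K
Silt: the synthetic mix 3/11 = 27.3%, Formula K 42/106 = 39.6% → Formula K
Overall: the synthetic mix 105/190 = 55.3%, Formula K 50/117 = 42.7% → the synthetic mix
Formula K wins each soil group but the synthetic mix wins overall — the comparison reverses. Formula K's plots skew toward silt, which has a lower base rate.

No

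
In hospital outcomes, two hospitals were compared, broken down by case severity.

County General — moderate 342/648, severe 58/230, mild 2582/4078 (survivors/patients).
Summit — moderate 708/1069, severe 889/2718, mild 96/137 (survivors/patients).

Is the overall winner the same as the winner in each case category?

Moderate: County General 342/648 = 52.8%, Summit 708/1069 = 66.2% → Summit
Severe: County General 58/230 = 25.2%, Summit 889/2718 = 32.7% → Summit
Mild: County General 2582/4078 = 63.3%, Summit 96/137 = 70.1% → Summit
Overall: County General 2982/4956 = 60.2%, Summit 1693/3924 = 43.1% → County General
Summit wins each case group but County General wins overall — the comparison reverses. Summit's patients skew toward severe, which has a lower base rate.

No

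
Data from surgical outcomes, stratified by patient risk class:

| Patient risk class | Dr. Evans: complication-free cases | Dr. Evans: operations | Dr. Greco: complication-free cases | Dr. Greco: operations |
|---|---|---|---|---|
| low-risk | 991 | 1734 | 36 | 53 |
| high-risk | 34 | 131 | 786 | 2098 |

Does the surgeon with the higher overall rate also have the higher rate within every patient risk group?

Low-risk: Dr. Evans 991/1734 = 57.2%, Dr. Greco 36/53 = 67.9% → Dr. Greco
High-risk: Dr. Evans 34/131 = 26.0%, Dr. Greco 786/2098 = 37.5% → Dr. Greco
Overall: Dr. Evans 1025/1865 = 55.0%, Dr. Greco 822/2151 = 38.2% → Dr. Evans
Dr. Greco wins each patient risk group but Dr. Evans wins overall — the comparison reverses. Dr. Greco's operations skew toward high-risk, which has a lower base rate.

No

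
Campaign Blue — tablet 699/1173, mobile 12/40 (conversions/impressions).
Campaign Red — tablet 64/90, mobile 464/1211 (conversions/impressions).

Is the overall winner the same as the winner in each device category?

No

Tablet: Campaign Blue 699/1173 = 59.6%, Campaign Red 64/90 = 71.1% → Campaign Red
Mobile: Campaign Blue 12/40 = 30.0%, Campaign Red 464/1211 = 38.3% → Campaign Red
Overall: Campaign Blue 711/1213 = 58.6%, Campaign Red 528/1301 = 40.6% → Campaign Blue
Campaign Red wins each device group but Campaign Blue wins overall — the comparison reverses. Campaign Red's impressions skew toward mobile, which has a lower base rate.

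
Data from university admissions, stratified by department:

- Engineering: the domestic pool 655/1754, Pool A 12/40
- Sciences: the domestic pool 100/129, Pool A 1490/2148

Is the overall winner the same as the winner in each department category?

Engineering: the domestic pool 655/1754 = 37.3%, Pool A 12/40 = 30.0% → the domestic pool
Sciences: the domestic pool 100/129 = 77.5%, Pool A 1490/2148 = 69.4% → the domestic pool
Overall: the domestic pool 755/1883 = 40.1%, Pool A 1502/2188 = 68.6% → Pool A
The domestic pool wins each department group but Pool A wins overall — the comparison reverses. The domestic pool's applicants skew toward Engineering, which has a lower base rate.

No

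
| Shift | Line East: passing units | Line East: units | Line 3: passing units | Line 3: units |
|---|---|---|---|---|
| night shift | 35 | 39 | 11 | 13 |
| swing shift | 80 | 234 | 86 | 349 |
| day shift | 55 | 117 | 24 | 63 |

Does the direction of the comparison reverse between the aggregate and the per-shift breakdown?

No

Night shift: Line East 35/39 = 89.7%, Line 3 11/13 = 84.6% → Line East
Swing shift: Line East 80/234 = 34.2%, Line 3 86/349 = 24.6% → Line East
Day shift: Line East 55/117 = 47.0%, Line 3 24/63 = 38.1% → Line East
Overall: Line East 170/390 = 43.6%, Line 3 121/425 = 28.5% → Line East
Line East wins overall and in every shift group — no reversal.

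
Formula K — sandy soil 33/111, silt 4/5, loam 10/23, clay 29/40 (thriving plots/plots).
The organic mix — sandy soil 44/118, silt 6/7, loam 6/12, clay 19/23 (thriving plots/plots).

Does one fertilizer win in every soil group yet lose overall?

No

Sandy soil: Formula K 33/111 = 29.7%, the organic mix 44/118 = 37.3% → the organic mix
Silt: Formula K 4/5 = 80.0%, the organic mix 6/7 = 85.7% → the organic mix
Loam: Formula K 10/23 = 43.5%, the organic mix 6/12 = 50.0% → the organic mix
Clay: Formula K 29/40 = 72.5%, the organic mix 19/23 = 82.6% → the organic mix
Overall: Formula K 76/179 = 42.5%, the organic mix 75/160 = 46.9% → the organic mix
The organic mix wins overall and in every soil group — no reversal.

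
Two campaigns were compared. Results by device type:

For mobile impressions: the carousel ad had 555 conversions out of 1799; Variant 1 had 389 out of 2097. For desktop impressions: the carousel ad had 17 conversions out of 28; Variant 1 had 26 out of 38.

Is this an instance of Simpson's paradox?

Mobile: the carousel ad 555/1799 = 30.9%, Variant 1 389/2097 = 18.6% → the carousel ad
Desktop: the carousel ad 17/28 = 60.7%, Variant 1 26/38 = 68.4% → Variant 1
Overall: the carousel ad 572/1827 = 31.3%, Variant 1 415/2135 = 19.4% → the carousel ad
Neither sweeps: the carousel ad wins 1 of 2 groups, Variant 1 wins 1. The carousel ad wins overall but not every group — no Simpson reversal.

No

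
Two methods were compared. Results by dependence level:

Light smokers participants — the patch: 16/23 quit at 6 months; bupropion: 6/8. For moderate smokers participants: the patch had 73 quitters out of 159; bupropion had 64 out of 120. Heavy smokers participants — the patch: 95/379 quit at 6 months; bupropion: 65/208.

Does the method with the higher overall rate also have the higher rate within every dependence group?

Light smokers: the patch 16/23 = 69.6%, bupropion 6/8 = 75.0% → bupropion
Moderate smokers: the patch 73/159 = 45.9%, bupropion 64/120 = 53.3% → bupropion
Heavy smokers: the patch 95/379 = 25.1%, bupropion 65/208 = 31.2% → bupropion
Overall: the patch 184/561 = 32.8%, bupropion 135/336 = 40.2% → bupropion
Bupropion wins overall and in every dependence group — no reversal.

Yes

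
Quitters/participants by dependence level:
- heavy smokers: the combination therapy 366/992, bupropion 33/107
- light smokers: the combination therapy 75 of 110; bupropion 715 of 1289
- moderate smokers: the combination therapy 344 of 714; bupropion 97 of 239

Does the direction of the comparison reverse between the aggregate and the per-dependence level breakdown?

Heavy smokers: the combination therapy 366/992 = 36.9%, bupropion 33/107 = 30.8% → the combination therapy
Light smokers: the combination therapy 75/110 = 68.2%, bupropion 715/1289 = 55.5% → the combination therapy
Moderate smokers: the combination therapy 344/714 = 48.2%, bupropion 97/239 = 40.6% → the combination therapy
Overall: the combination therapy 785/1816 = 43.2%, bupropion 845/1635 = 51.7% → bupropion
The combination therapy wins each dependence group but bupropion wins overall — the comparison reverses. The combination therapy's participants skew toward heavy smokers, which has a lower base rate.

Yes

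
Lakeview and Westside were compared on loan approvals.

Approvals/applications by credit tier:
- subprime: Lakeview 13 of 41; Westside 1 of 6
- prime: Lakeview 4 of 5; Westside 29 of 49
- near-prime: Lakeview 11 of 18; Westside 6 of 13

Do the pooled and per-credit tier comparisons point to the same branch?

Subprime: Lakeview 13/41 = 31.7%, Westside 1/6 = 16.7% → Lakeview
Prime: Lakeview 4/5 = 80.0%, Westside 29/49 = 59.2% → Lakeview
Near-prime: Lakeview 11/18 = 61.1%, Westside 6/13 = 46.2% → Lakeview
Overall: Lakeview 28/64 = 43.8%, Westside 36/68 = 52.9% → Westside
Lakeview wins each credit group but Westside wins overall — the comparison reverses. Lakeview's applications skew toward subprime, which has a lower base rate.

No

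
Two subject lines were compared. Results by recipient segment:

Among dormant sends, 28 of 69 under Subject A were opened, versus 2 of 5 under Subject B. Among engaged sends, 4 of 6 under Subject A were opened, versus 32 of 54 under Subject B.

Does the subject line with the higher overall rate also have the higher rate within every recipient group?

No

Dormant: Subject A 28/69 = 40.6%, Subject B 2/5 = 40.0% → Subject A
Engaged: Subject A 4/6 = 66.7%, Subject B 32/54 = 59.3% → Subject A
Overall: Subject A 32/75 = 42.7%, Subject B 34/59 = 57.6% → Subject B
Subject A wins each recipient group but Subject B wins overall — the comparison reverses. Subject A's sends skew toward dormant, which has a lower base rate.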